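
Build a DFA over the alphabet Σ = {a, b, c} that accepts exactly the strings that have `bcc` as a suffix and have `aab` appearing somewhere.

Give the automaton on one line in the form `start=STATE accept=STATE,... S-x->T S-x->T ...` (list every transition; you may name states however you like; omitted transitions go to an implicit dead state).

start=q0 accept=q6 q0-a->q1 q0-b->q0 q0-c->q0 q1-a->q2 q1-b->q0 q1-c->q0 q2-a->q2 q2-b->q3 q2-c->q0 q3-a->q4 q3-b->q3 q3-c->q5 q4-a->q4 q4-b->q3 q4-c->q4 q5-a->q4 q5-b->q3 q5-c->q6 q6-a->q4 q6-b->q3 q6-c->q4

Run two small machines in parallel and take their product. One (4 states) tracks how much of the suffix `bcc` has currently been matched; the other (4 states) tracks whether and how much of `aab` has been seen. Each combined state is a pair, one component from each; accept when both components accept. After merging equivalent states the machine shrinks.
With 7 states:
        a   b   c  
>  q0   q1  q0  q0 
   q1   q2  q0  q0 
   q2   q2  q3  q0 
   q3   q4  q3  q5 
   q4   q4  q3  q4 
   q5   q4  q3  q6 
 * q6   q4  q3  q4 
(> = start, * = accepting)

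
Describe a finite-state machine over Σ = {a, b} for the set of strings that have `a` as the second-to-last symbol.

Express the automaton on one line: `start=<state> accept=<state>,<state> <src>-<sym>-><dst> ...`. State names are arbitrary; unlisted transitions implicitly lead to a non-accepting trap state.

A DFA must remember the last 2 symbols (since which symbol is second-to-last isn't known until the input ends). Use one state per possible window of the last ≤2 symbols; accept from those whose window starts with `a`.
7 states suffice.
        a   b  
>  q0   q1  q2 
   q1   q3  q4 
   q2   q5  q6 
 * q3   q3  q4 
 * q4   q5  q6 
   q5   q3  q4 
   q6   q5  q6 
(> = start, * = accepting)

start=q0 accept=q3,q4 q0-a->q1 q0-b->q2 q1-a->q3 q1-b->q4 q2-a->q5 q2-b->q6 q3-a->q3 q3-b->q4 q4-a->q5 q4-b->q6 q5-a->q3 q5-b->q4 q6-a->q5 q6-b->q6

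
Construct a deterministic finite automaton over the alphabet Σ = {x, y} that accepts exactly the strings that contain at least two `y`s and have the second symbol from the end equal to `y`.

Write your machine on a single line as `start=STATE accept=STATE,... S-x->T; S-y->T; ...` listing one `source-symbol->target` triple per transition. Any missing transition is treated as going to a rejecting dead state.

Run two small machines in parallel and take their product. The first has 4 states tracking the count of `y`s, saturating at 3; the second has 7 states tracking the last 2 symbols read. A product state is a pair (one from each), accepting exactly when both do. Minimizing collapses redundant product states.
        x   y  
>  q0   q0  q1 
   q1   q2  q3 
   q2   q2  q4 
 * q3   q5  q3 
   q4   q5  q3 
 * q5   q2  q4 
(> = start, * = accepting)

start=q0; accept=q3,q5; q0-x->q0; q0-y->q1; q1-x->q2; q1-y->q3; q2-x->q2; q2-y->q4; q3-x->q5; q3-y->q3; q4-x->q5; q4-y->q3; q5-x->q2; q5-y->q4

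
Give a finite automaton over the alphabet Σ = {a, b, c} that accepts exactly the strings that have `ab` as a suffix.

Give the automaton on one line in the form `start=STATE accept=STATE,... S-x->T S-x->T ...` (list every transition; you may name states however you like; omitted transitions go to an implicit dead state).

Let each state record the length of the longest suffix of the input read so far that is also a prefix of `ab`. S1 means the last symbol is `a`; S2 means the last 2 symbols are `ab`. Accept only at S2, where the string currently ends in `ab`.
3 states suffice.
        a   b   c  
>  S0   S1  S0  S0 
   S1   S1  S2  S0 
 * S2   S1  S0  S0 
(> = start, * = accepting)

start=S0 accept=S2 S0-a->S1 S0-b->S0 S0-c->S0 S1-a->S1 S1-b->S2 S1-c->S0 S2-a->S1 S2-b->S0 S2-c->S0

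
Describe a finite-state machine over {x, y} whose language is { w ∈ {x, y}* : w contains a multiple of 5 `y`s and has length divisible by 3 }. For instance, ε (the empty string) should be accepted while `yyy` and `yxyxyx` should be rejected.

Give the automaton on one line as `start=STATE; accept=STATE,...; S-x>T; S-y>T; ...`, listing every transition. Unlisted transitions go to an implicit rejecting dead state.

start=A; accept=A; A-x>B; A-y>C; B-x>D; B-y>E; C-x>E; C-y>F; D-x>A; D-y>G; E-x>G; E-y>H; F-x>H; F-y>I; G-x>C; G-y>J; H-x>J; H-y>K; I-x>K; I-y>L; J-x>F; J-y>M; K-x>M; K-y>N; L-x>N; L-y>D; M-x>I; M-y>O; N-x>O; N-y>A; O-x>L; O-y>B

Handle the two conditions separately and then intersect. The first has 5 states tracking the count of `y`s modulo 5; the second has 3 states tracking the input length modulo 3. A product state is a pair (one from each), accepting exactly when both do.
       x  y 
>* A   B  C 
   B   D  E 
   C   E  F 
   D   A  G 
   E   G  H 
   F   H  I 
   G   C  J 
   H   J  K 
   I   K  L 
   J   F  M 
   K   M  N 
   L   N  D 
   M   I  O 
   N   O  A 
   O   L  B 
(> = start, * = accepting)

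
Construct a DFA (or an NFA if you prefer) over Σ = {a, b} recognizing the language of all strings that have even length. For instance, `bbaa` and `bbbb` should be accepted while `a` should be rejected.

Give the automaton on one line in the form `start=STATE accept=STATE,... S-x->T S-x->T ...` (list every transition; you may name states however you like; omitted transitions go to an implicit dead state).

Only the length mod 2 matters, so use a 2-cycle: from any state, every input symbol moves to the next state, wrapping q1 back to q0. Mark q0 accepting.
With 2 states:
        a   b  
>* q0   q1  q1 
   q1   q0  q0 
(> = start, * = accepting)

start=q0 accept=q0 q0-a->q1 q0-b->q1 q1-a->q0 q1-b->q0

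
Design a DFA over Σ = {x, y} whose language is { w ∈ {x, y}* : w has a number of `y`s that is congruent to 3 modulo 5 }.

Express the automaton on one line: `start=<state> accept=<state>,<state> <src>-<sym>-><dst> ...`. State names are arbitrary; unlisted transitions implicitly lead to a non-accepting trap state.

start=A accept=D A-x->A A-y->B B-x->B B-y->C C-x->C C-y->D D-x->D D-y->E E-x->E E-y->A

Keep the running count of `y`s modulo 5: each `y` advances along the cycle A → B → C → D → E → A while other symbols loop. Accept at D.
A 5-state machine:
       x  y 
>  A   A  B 
   B   B  C 
   C   C  D 
 * D   D  E 
   E   E  A 
(> = start, * = accepting)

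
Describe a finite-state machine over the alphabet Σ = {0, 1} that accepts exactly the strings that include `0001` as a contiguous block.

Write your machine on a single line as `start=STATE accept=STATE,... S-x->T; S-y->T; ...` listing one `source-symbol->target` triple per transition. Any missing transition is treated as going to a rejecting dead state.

Track how much of `0001` has been matched so far: state s0 is no progress, s4 is the absorbing accept state reached once `0001` has occurred. Intermediate states record partial matches; on a mismatch, fall back to the longest reusable overlap.
5 states suffice.
        0   1  
>  s0   s1  s0 
   s1   s2  s0 
   s2   s3  s0 
   s3   s3  s4 
 * s4   s4  s4 
(> = start, * = accepting)

start=s0; accept=s4; s0-0->s1; s0-1->s0; s1-0->s2; s1-1->s0; s2-0->s3; s2-1->s0; s3-0->s3; s3-1->s4; s4-0->s4; s4-1->s4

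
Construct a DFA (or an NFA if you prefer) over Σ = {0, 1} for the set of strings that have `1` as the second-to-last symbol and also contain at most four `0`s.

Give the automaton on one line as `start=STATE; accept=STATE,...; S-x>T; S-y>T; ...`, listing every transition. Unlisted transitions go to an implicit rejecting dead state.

start=A; accept=F,G,J,K,N,O,R,S,T; A-0>B; A-1>C; B-0>D; B-1>E; C-0>F; C-1>G; D-0>H; D-1>I; E-0>J; E-1>K; F-0>D; F-1>E; G-0>F; G-1>G; H-0>L; H-1>M; I-0>N; I-1>O; J-0>H; J-1>I; K-0>J; K-1>K; L-0>P; L-1>Q; M-0>R; M-1>S; N-0>L; N-1>M; O-0>N; O-1>O; P-0>P; P-1>P; Q-0>P; Q-1>T; R-0>P; R-1>Q; S-0>R; S-1>S; T-0>P; T-1>T

Handle the two conditions separately and then intersect. One (7 states) tracks the last 2 symbols read; the other (6 states) tracks the count of `0`s, saturating at 5. Each combined state is a pair, one component from each; accept when both components accept. Equivalent product states are then merged.
A 20-state machine:
       0  1 
>  A   B  C 
   B   D  E 
   C   F  G 
   D   H  I 
   E   J  K 
 * F   D  E 
 * G   F  G 
   H   L  M 
   I   N  O 
 * J   H  I 
 * K   J  K 
   L   P  Q 
   M   R  S 
 * N   L  M 
 * O   N  O 
   P   P  P 
   Q   P  T 
 * R   P  Q 
 * S   R  S 
 * T   P  T 
(> = start, * = accepting)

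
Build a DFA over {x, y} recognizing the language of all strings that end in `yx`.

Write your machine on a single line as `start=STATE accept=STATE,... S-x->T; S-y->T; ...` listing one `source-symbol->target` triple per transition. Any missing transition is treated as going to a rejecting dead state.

Remember how much of `yx` the current input suffix matches. State A means no match yet; B means the last symbol is `y`; C means the last 2 symbols are `yx`. Only C accepts. On a mismatch, fall back to the longest proper suffix that is still a prefix of `yx`.
       x  y 
>  A   A  B 
   B   C  B 
 * C   A  B 
(> = start, * = accepting)

start=A; accept=C; A-x->A; A-y->B; B-x->C; B-y->B; C-x->A; C-y->B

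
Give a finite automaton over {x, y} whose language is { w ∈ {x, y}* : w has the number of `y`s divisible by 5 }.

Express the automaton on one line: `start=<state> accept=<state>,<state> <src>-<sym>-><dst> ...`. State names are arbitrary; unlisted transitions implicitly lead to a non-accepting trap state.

start=s0 accept=s0 s0-x->s0 s0-y->s1 s1-x->s1 s1-y->s2 s2-x->s2 s2-y->s3 s3-x->s3 s3-y->s4 s4-x->s4 s4-y->s0

The only thing that matters is how many `y`s have appeared, reduced mod 5. Use one state per residue: s0 for 0, …, s4 for 4. Reading `y` moves to the next residue; anything else stays put. s0 is accepting.
5 states suffice.
        x   y  
>* s0   s0  s1 
   s1   s1  s2 
   s2   s2  s3 
   s3   s3  s4 
   s4   s4  s0 
(> = start, * = accepting)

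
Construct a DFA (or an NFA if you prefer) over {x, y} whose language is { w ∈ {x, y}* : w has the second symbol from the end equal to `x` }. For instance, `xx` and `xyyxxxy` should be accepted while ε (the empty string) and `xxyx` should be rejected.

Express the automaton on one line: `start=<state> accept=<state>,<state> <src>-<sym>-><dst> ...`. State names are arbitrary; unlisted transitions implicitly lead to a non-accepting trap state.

start=q0 accept=q3,q4 q0-x->q1 q0-y->q2 q1-x->q3 q1-y->q4 q2-x->q5 q2-y->q6 q3-x->q3 q3-y->q4 q4-x->q5 q4-y->q6 q5-x->q3 q5-y->q4 q6-x->q5 q6-y->q6

A DFA must remember the last 2 symbols (since which symbol is second-to-last isn't known until the input ends). Use one state per possible window of the last ≤2 symbols; accept from those whose window starts with `x`.
        x   y  
>  q0   q1  q2 
   q1   q3  q4 
   q2   q5  q6 
 * q3   q3  q4 
 * q4   q5  q6 
   q5   q3  q4 
   q6   q5  q6 
(> = start, * = accepting)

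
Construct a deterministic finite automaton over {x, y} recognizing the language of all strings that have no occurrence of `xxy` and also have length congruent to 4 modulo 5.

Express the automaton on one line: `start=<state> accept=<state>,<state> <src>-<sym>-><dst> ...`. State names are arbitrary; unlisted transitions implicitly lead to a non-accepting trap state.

start=s0 accept=s10,s11,s12 s0-x->s1 s0-y->s2 s1-x->s3 s1-y->s4 s2-x->s5 s2-y->s4 s3-x->s6 s3-y->s7 s4-x->s8 s4-y->s9 s5-x->s6 s5-y->s9 s6-x->s10 s6-y->s7 s7-x->s7 s7-y->s7 s8-x->s10 s8-y->s11 s9-x->s12 s9-y->s11 s10-x->s13 s10-y->s7 s11-x->s14 s11-y->s0 s12-x->s13 s12-y->s0 s13-x->s15 s13-y->s7 s14-x->s15 s14-y->s2 s15-x->s3 s15-y->s7

Build one automaton per condition and run them in lockstep. One (4 states) tracks partial matches of the forbidden pattern `xxy`; the other (5 states) tracks the input length modulo 5. Each combined state is a pair, one component from each; accept when both components accept. Equivalent product states are then merged.
A 16-state machine:
          x    y  
>  s0     s1   s2 
   s1     s3   s4 
   s2     s5   s4 
   s3     s6   s7 
   s4     s8   s9 
   s5     s6   s9 
   s6    s10   s7 
   s7     s7   s7 
   s8    s10  s11 
   s9    s12  s11 
 * s10   s13   s7 
 * s11   s14   s0 
 * s12   s13   s0 
   s13   s15   s7 
   s14   s15   s2 
   s15    s3   s7 
(> = start, * = accepting)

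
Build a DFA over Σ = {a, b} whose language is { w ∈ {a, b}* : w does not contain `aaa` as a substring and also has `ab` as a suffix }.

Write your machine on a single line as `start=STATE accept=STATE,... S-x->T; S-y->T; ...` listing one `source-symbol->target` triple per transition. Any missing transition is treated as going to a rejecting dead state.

start=q0; accept=q3; q0-a->q1; q0-b->q0; q1-a->q2; q1-b->q3; q2-a->q4; q2-b->q3; q3-a->q1; q3-b->q0; q4-a->q4; q4-b->q4

Build one automaton per condition and run them in lockstep. The first has 4 states tracking partial matches of the forbidden pattern `aaa`; the second has 3 states tracking how much of the suffix `ab` has currently been matched. A product state is a pair (one from each), accepting exactly when both do. After merging equivalent states the machine shrinks.
        a   b  
>  q0   q1  q0 
   q1   q2  q3 
   q2   q4  q3 
 * q3   q1  q0 
   q4   q4  q4 
(> = start, * = accepting)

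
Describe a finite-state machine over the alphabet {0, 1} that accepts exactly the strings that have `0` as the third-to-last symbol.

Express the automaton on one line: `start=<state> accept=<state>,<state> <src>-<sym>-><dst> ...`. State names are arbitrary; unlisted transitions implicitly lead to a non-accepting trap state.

A DFA must remember the last 3 symbols (since which symbol is third-to-last isn't known until the input ends). Use one state per possible window of the last ≤3 symbols; accept from those whose window starts with `0`.
With 15 states:
          0    1  
>  s0     s1   s2 
   s1     s3   s4 
   s2     s5   s6 
   s3     s7   s8 
   s4     s9  s10 
   s5    s11  s12 
   s6    s13  s14 
 * s7     s7   s8 
 * s8     s9  s10 
 * s9    s11  s12 
 * s10   s13  s14 
   s11    s7   s8 
   s12    s9  s10 
   s13   s11  s12 
   s14   s13  s14 
(> = start, * = accepting)

start=s0 accept=s7,s8,s9,s10 s0-0->s1 s0-1->s2 s1-0->s3 s1-1->s4 s2-0->s5 s2-1->s6 s3-0->s7 s3-1->s8 s4-0->s9 s4-1->s10 s5-0->s11 s5-1->s12 s6-0->s13 s6-1->s14 s7-0->s7 s7-1->s8 s8-0->s9 s8-1->s10 s9-0->s11 s9-1->s12 s10-0->s13 s10-1->s14 s11-0->s7 s11-1->s8 s12-0->s9 s12-1->s10 s13-0->s11 s13-1->s12 s14-0->s13 s14-1->s14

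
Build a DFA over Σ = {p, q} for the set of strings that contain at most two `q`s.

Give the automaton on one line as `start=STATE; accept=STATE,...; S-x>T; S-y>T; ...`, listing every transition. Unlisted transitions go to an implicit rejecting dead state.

start=s0; accept=s0,s1,s2; s0-p>s0; s0-q>s1; s1-p>s1; s1-q>s2; s2-p>s2; s2-q>s3; s3-p>s3; s3-q>s3

Only the number of `q`s matters, and only up to 3. Make a chain s0 → s1 → s2 → s3 advanced by each `q` (with s3 absorbing); every other symbol self-loops. The accepting set is {s0, s1, s2}.
A 4-state machine:
        p   q  
>* s0   s0  s1 
 * s1   s1  s2 
 * s2   s2  s3 
   s3   s3  s3 
(> = start, * = accepting)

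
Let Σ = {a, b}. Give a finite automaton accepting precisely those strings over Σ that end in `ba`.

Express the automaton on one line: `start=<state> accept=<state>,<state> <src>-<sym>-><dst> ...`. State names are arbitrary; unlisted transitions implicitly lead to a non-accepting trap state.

Remember how much of `ba` the current input suffix matches. State q0 means no match yet; q1 means the last symbol is `b`; q2 means the last 2 symbols are `ba`. Only q2 accepts. On a mismatch, fall back to the longest proper suffix that is still a prefix of `ba`.
3 states suffice.
        a   b  
>  q0   q0  q1 
   q1   q2  q1 
 * q2   q0  q1 
(> = start, * = accepting)

start=q0 accept=q2 q0-a->q0 q0-b->q1 q1-a->q2 q1-b->q1 q2-a->q0 q2-b->q1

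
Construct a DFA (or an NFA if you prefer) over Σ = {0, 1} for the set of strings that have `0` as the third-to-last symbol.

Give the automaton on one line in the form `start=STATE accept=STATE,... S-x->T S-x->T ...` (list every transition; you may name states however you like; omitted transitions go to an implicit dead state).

start=q0 accept=q7,q8,q9,q10 q0-0->q1 q0-1->q2 q1-0->q3 q1-1->q4 q2-0->q5 q2-1->q6 q3-0->q7 q3-1->q8 q4-0->q9 q4-1->q10 q5-0->q11 q5-1->q12 q6-0->q13 q6-1->q14 q7-0->q7 q7-1->q8 q8-0->q9 q8-1->q10 q9-0->q11 q9-1->q12 q10-0->q13 q10-1->q14 q11-0->q7 q11-1->q8 q12-0->q9 q12-1->q10 q13-0->q11 q13-1->q12 q14-0->q13 q14-1->q14

A DFA must remember the last 3 symbols (since which symbol is third-to-last isn't known until the input ends). Use one state per possible window of the last ≤3 symbols; accept from those whose window starts with `0`.
With 15 states:
          0    1  
>  q0     q1   q2 
   q1     q3   q4 
   q2     q5   q6 
   q3     q7   q8 
   q4     q9  q10 
   q5    q11  q12 
   q6    q13  q14 
 * q7     q7   q8 
 * q8     q9  q10 
 * q9    q11  q12 
 * q10   q13  q14 
   q11    q7   q8 
   q12    q9  q10 
   q13   q11  q12 
   q14   q13  q14 
(> = start, * = accepting)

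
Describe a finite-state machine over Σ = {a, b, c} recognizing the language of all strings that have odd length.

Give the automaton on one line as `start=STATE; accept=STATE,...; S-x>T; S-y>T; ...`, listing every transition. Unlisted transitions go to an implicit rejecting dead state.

start=q0; accept=q1; q0-a>q1; q0-b>q1; q0-c>q1; q1-a>q0; q1-b>q0; q1-c>q0

Count input length modulo 2: every symbol advances one step around the cycle q0 → q1 → q0. Accept at q1.
With 2 states:
        a   b   c  
>  q0   q1  q1  q1 
 * q1   q0  q0  q0 
(> = start, * = accepting)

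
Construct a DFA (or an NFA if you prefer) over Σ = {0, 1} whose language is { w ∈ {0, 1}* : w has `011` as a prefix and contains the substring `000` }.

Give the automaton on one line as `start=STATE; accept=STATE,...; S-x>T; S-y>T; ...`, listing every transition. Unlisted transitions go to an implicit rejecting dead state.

start=q0; accept=q10; q0-0>q1; q0-1>q2; q1-0>q3; q1-1>q4; q2-0>q5; q2-1>q2; q3-0>q6; q3-1>q2; q4-0>q5; q4-1>q7; q5-0>q3; q5-1>q2; q6-0>q6; q6-1>q6; q7-0>q8; q7-1>q7; q8-0>q9; q8-1>q7; q9-0>q10; q9-1>q7; q10-0>q10; q10-1>q10

Build one automaton per condition and run them in lockstep. One (5 states) tracks whether the input so far still matches the prefix `011`; the other (4 states) tracks whether and how much of `000` has been seen. Each combined state is a pair, one component from each; accept when both components accept.
An 11-state machine:
          0    1  
>  q0     q1   q2 
   q1     q3   q4 
   q2     q5   q2 
   q3     q6   q2 
   q4     q5   q7 
   q5     q3   q2 
   q6     q6   q6 
   q7     q8   q7 
   q8     q9   q7 
   q9    q10   q7 
 * q10   q10  q10 
(> = start, * = accepting)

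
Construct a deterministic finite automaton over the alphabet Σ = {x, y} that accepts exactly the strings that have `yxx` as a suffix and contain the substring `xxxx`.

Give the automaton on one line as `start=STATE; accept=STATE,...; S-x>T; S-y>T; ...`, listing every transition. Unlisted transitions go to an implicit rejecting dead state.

start=A; accept=H; A-x>B; A-y>A; B-x>C; B-y>A; C-x>D; C-y>A; D-x>E; D-y>A; E-x>E; E-y>F; F-x>G; F-y>F; G-x>H; G-y>F; H-x>E; H-y>F

Handle the two conditions separately and then intersect. The first has 4 states tracking how much of the suffix `yxx` has currently been matched; the second has 5 states tracking whether and how much of `xxxx` has been seen. A product state is a pair (one from each), accepting exactly when both do. Equivalent product states are then merged.
An 8-state machine:
       x  y 
>  A   B  A 
   B   C  A 
   C   D  A 
   D   E  A 
   E   E  F 
   F   G  F 
   G   H  F 
 * H   E  F 
(> = start, * = accepting)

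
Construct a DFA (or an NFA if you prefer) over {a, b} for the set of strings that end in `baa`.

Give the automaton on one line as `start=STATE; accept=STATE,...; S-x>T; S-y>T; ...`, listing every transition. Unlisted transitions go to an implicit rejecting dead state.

start=s0; accept=s3; s0-a>s0; s0-b>s1; s1-a>s2; s1-b>s1; s2-a>s3; s2-b>s1; s3-a>s0; s3-b>s1

Remember how much of `baa` the current input suffix matches. State s0 means no match yet; s1 means the last symbol is `b`; s2 means the last 2 symbols are `ba`; s3 means the last 3 symbols are `baa`. Only s3 accepts. On a mismatch, fall back to the longest proper suffix that is still a prefix of `baa`.
A 4-state machine:
        a   b  
>  s0   s0  s1 
   s1   s2  s1 
   s2   s3  s1 
 * s3   s0  s1 
(> = start, * = accepting)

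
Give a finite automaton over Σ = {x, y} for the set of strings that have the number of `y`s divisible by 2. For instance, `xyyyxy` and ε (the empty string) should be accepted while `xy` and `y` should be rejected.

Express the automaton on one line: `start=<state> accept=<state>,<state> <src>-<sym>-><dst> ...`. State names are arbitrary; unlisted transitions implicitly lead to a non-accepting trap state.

start=q0 accept=q0 q0-x->q0 q0-y->q1 q1-x->q1 q1-y->q0

The only thing that matters is how many `y`s have appeared, reduced mod 2. Use one state per residue: q0 for 0, …, q1 for 1. Reading `y` moves to the next residue; anything else stays put. q0 is accepting.
A 2-state machine:
        x   y  
>* q0   q0  q1 
   q1   q1  q0 
(> = start, * = accepting)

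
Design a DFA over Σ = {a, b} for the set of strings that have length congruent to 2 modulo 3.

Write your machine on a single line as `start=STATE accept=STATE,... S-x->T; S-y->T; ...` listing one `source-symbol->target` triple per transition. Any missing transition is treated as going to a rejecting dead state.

start=q0; accept=q2; q0-a->q1; q0-b->q1; q1-a->q2; q1-b->q2; q2-a->q0; q2-b->q0

Count input length modulo 3: every symbol advances one step around the cycle q0 → q1 → q2 → q0. Accept at q2.
        a   b  
>  q0   q1  q1 
   q1   q2  q2 
 * q2   q0  q0 
(> = start, * = accepting)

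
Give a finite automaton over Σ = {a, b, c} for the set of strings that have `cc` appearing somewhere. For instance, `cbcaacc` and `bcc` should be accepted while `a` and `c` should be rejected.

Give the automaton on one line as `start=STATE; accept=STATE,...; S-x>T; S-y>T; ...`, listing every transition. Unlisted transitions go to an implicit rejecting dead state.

Track how much of `cc` has been matched so far: state q0 is no progress, q2 is the absorbing accept state reached once `cc` has occurred. Intermediate states record partial matches; on a mismatch, fall back to the longest reusable overlap.
A 3-state machine:
        a   b   c  
>  q0   q0  q0  q1 
   q1   q0  q0  q2 
 * q2   q2  q2  q2 
(> = start, * = accepting)

start=q0; accept=q2; q0-a>q0; q0-b>q0; q0-c>q1; q1-a>q0; q1-b>q0; q1-c>q2; q2-a>q2; q2-b>q2; q2-c>q2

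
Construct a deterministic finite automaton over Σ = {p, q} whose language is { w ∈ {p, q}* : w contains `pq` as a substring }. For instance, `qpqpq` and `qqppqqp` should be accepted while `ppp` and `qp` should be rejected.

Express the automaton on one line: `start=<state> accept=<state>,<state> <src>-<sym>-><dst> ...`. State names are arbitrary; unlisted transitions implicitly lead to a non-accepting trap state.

Track how much of `pq` has been matched so far: state A is no progress, C is the absorbing accept state reached once `pq` has occurred. Intermediate states record partial matches; on a mismatch, fall back to the longest reusable overlap.
3 states suffice.
       p  q 
>  A   B  A 
   B   B  C 
 * C   C  C 
(> = start, * = accepting)

start=A accept=C A-p->B A-q->A B-p->B B-q->C C-p->C C-q->C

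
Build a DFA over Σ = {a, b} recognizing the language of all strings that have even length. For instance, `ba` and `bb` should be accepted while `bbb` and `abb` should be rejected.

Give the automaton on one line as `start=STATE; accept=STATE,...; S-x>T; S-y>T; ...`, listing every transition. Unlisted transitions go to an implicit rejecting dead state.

Only the length mod 2 matters, so use a 2-cycle: from any state, every input symbol moves to the next state, wrapping q1 back to q0. Mark q0 accepting.
        a   b  
>* q0   q1  q1 
   q1   q0  q0 
(> = start, * = accepting)

start=q0; accept=q0; q0-a>q1; q0-b>q1; q1-a>q0; q1-b>q0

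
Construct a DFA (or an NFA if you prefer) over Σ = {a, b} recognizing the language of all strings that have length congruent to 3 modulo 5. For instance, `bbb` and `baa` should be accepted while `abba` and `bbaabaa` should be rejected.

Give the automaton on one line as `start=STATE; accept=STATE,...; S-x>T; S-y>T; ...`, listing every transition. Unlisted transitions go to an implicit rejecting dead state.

start=S0; accept=S3; S0-a>S1; S0-b>S1; S1-a>S2; S1-b>S2; S2-a>S3; S2-b>S3; S3-a>S4; S3-b>S4; S4-a>S0; S4-b>S0

Count input length modulo 5: every symbol advances one step around the cycle S0 → S1 → S2 → S3 → S4 → S0. Accept at S3.
5 states suffice.
        a   b  
>  S0   S1  S1 
   S1   S2  S2 
   S2   S3  S3 
 * S3   S4  S4 
   S4   S0  S0 
(> = start, * = accepting)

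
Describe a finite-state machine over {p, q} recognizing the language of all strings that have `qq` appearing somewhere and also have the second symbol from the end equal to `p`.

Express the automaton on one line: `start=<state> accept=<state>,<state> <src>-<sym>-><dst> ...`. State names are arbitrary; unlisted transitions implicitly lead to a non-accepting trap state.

Build one automaton per condition and run them in lockstep. The first has 3 states tracking whether and how much of `qq` has been seen; the second has 7 states tracking the last 2 symbols read. A product state is a pair (one from each), accepting exactly when both do. Minimizing collapses redundant product states.
        p   q  
>  S0   S0  S1 
   S1   S0  S2 
   S2   S3  S2 
   S3   S4  S5 
 * S4   S4  S5 
 * S5   S3  S2 
(> = start, * = accepting)

start=S0 accept=S4,S5 S0-p->S0 S0-q->S1 S1-p->S0 S1-q->S2 S2-p->S3 S2-q->S2 S3-p->S4 S3-q->S5 S4-p->S4 S4-q->S5 S5-p->S3 S5-q->S2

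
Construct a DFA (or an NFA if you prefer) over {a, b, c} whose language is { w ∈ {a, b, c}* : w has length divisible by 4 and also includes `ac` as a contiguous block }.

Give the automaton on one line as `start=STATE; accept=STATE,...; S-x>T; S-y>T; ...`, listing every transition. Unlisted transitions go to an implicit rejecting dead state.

Handle the two conditions separately and then intersect. The first has 4 states tracking the input length modulo 4; the second has 3 states tracking whether and how much of `ac` has been seen. A product state is a pair (one from each), accepting exactly when both do.
          a    b    c  
>  q0     q1   q2   q2 
   q1     q3   q4   q5 
   q2     q3   q4   q4 
   q3     q6   q7   q8 
   q4     q6   q7   q7 
   q5     q8   q8   q8 
   q6     q9   q0  q10 
   q7     q9   q0   q0 
   q8    q10  q10  q10 
   q9     q1   q2  q11 
 * q10   q11  q11  q11 
   q11    q5   q5   q5 
(> = start, * = accepting)

start=q0; accept=q10; q0-a>q1; q0-b>q2; q0-c>q2; q1-a>q3; q1-b>q4; q1-c>q5; q2-a>q3; q2-b>q4; q2-c>q4; q3-a>q6; q3-b>q7; q3-c>q8; q4-a>q6; q4-b>q7; q4-c>q7; q5-a>q8; q5-b>q8; q5-c>q8; q6-a>q9; q6-b>q0; q6-c>q10; q7-a>q9; q7-b>q0; q7-c>q0; q8-a>q10; q8-b>q10; q8-c>q10; q9-a>q1; q9-b>q2; q9-c>q11; q10-a>q11; q10-b>q11; q10-c>q11; q11-a>q5; q11-b>q5; q11-c>q5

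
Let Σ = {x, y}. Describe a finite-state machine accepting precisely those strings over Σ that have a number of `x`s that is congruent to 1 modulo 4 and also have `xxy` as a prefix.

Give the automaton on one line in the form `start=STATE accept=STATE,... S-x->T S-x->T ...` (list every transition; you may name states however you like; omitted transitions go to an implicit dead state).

start=q0 accept=q7 q0-x->q1 q0-y->q2 q1-x->q3 q1-y->q2 q2-x->q2 q2-y->q2 q3-x->q2 q3-y->q4 q4-x->q5 q4-y->q4 q5-x->q6 q5-y->q5 q6-x->q7 q6-y->q6 q7-x->q4 q7-y->q7

Build one automaton per condition and run them in lockstep. The first has 4 states tracking the count of `x`s modulo 4; the second has 5 states tracking whether the input so far still matches the prefix `xxy`. A product state is a pair (one from each), accepting exactly when both do. Equivalent product states are then merged.
An 8-state machine:
        x   y  
>  q0   q1  q2 
   q1   q3  q2 
   q2   q2  q2 
   q3   q2  q4 
   q4   q5  q4 
   q5   q6  q5 
   q6   q7  q6 
 * q7   q4  q7 
(> = start, * = accepting)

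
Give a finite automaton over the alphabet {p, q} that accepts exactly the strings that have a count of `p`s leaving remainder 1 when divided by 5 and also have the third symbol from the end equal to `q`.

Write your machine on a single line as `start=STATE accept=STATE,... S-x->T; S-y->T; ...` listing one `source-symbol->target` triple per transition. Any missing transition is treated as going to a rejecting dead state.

start=s0; accept=s9,s10,s12,s15; s0-p->s1; s0-q->s2; s1-p->s3; s1-q->s4; s2-p->s5; s2-q->s6; s3-p->s7; s3-q->s3; s4-p->s3; s4-q->s8; s5-p->s3; s5-q->s9; s6-p->s10; s6-q->s6; s7-p->s11; s7-q->s7; s8-p->s3; s8-q->s12; s9-p->s3; s9-q->s8; s10-p->s3; s10-q->s9; s11-p->s0; s11-q->s13; s12-p->s3; s12-q->s12; s13-p->s14; s13-q->s13; s14-p->s15; s14-q->s2; s15-p->s3; s15-q->s4

Run two small machines in parallel and take their product. The first has 5 states tracking the count of `p`s modulo 5; the second has 15 states tracking the last 3 symbols read. A product state is a pair (one from each), accepting exactly when both do. After merging equivalent states the machine shrinks.
A 16-state machine:
          p    q  
>  s0     s1   s2 
   s1     s3   s4 
   s2     s5   s6 
   s3     s7   s3 
   s4     s3   s8 
   s5     s3   s9 
   s6    s10   s6 
   s7    s11   s7 
   s8     s3  s12 
 * s9     s3   s8 
 * s10    s3   s9 
   s11    s0  s13 
 * s12    s3  s12 
   s13   s14  s13 
   s14   s15   s2 
 * s15    s3   s4 
(> = start, * = accepting)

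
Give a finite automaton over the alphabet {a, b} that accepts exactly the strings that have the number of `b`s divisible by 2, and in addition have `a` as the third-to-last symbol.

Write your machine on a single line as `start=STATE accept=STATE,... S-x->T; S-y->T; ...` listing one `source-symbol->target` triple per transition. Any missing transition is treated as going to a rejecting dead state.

start=q0; accept=q7,q10,q16,q17; q0-a->q1; q0-b->q2; q1-a->q3; q1-b->q4; q2-a->q5; q2-b->q6; q3-a->q7; q3-b->q8; q4-a->q9; q4-b->q10; q5-a->q11; q5-b->q12; q6-a->q13; q6-b->q14; q7-a->q7; q7-b->q8; q8-a->q9; q8-b->q10; q9-a->q11; q9-b->q12; q10-a->q13; q10-b->q14; q11-a->q15; q11-b->q16; q12-a->q17; q12-b->q18; q13-a->q19; q13-b->q20; q14-a->q21; q14-b->q22; q15-a->q15; q15-b->q16; q16-a->q17; q16-b->q18; q17-a->q19; q17-b->q20; q18-a->q21; q18-b->q22; q19-a->q7; q19-b->q8; q20-a->q9; q20-b->q10; q21-a->q11; q21-b->q12; q22-a->q13; q22-b->q14

Run two small machines in parallel and take their product. One (2 states) tracks the count of `b`s modulo 2; the other (15 states) tracks the last 3 symbols read. Each combined state is a pair, one component from each; accept when both components accept.
A 23-state machine:
          a    b  
>  q0     q1   q2 
   q1     q3   q4 
   q2     q5   q6 
   q3     q7   q8 
   q4     q9  q10 
   q5    q11  q12 
   q6    q13  q14 
 * q7     q7   q8 
   q8     q9  q10 
   q9    q11  q12 
 * q10   q13  q14 
   q11   q15  q16 
   q12   q17  q18 
   q13   q19  q20 
   q14   q21  q22 
   q15   q15  q16 
 * q16   q17  q18 
 * q17   q19  q20 
   q18   q21  q22 
   q19    q7   q8 
   q20    q9  q10 
   q21   q11  q12 
   q22   q13  q14 
(> = start, * = accepting)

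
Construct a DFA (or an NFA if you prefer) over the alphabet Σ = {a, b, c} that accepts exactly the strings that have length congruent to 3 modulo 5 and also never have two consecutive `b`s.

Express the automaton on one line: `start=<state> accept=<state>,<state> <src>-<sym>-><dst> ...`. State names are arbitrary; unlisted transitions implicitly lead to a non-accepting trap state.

Run two small machines in parallel and take their product. One (5 states) tracks the input length modulo 5; the other (3 states) tracks partial matches of the forbidden pattern `bb`. Each combined state is a pair, one component from each; accept when both components accept. After merging equivalent states the machine shrinks.
With 11 states:
          a    b    c  
>  q0     q1   q2   q1 
   q1     q3   q4   q3 
   q2     q3   q5   q3 
   q3     q6   q7   q6 
   q4     q6   q5   q6 
   q5     q5   q5   q5 
 * q6     q8   q9   q8 
 * q7     q8   q5   q8 
   q8     q0  q10   q0 
   q9     q0   q5   q0 
   q10    q1   q5   q1 
(> = start, * = accepting)

start=q0 accept=q6,q7 q0-a->q1 q0-b->q2 q0-c->q1 q1-a->q3 q1-b->q4 q1-c->q3 q2-a->q3 q2-b->q5 q2-c->q3 q3-a->q6 q3-b->q7 q3-c->q6 q4-a->q6 q4-b->q5 q4-c->q6 q5-a->q5 q5-b->q5 q5-c->q5 q6-a->q8 q6-b->q9 q6-c->q8 q7-a->q8 q7-b->q5 q7-c->q8 q8-a->q0 q8-b->q10 q8-c->q0 q9-a->q0 q9-b->q5 q9-c->q0 q10-a->q1 q10-b->q5 q10-c->q1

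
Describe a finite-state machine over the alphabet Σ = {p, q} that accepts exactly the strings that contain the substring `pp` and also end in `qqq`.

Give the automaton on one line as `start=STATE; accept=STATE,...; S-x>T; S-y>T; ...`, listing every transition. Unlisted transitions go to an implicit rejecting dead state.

start=s0; accept=s8; s0-p>s1; s0-q>s2; s1-p>s3; s1-q>s2; s2-p>s1; s2-q>s4; s3-p>s3; s3-q>s5; s4-p>s1; s4-q>s6; s5-p>s3; s5-q>s7; s6-p>s1; s6-q>s6; s7-p>s3; s7-q>s8; s8-p>s3; s8-q>s8

Run two small machines in parallel and take their product. The first has 3 states tracking whether and how much of `pp` has been seen; the second has 4 states tracking how much of the suffix `qqq` has currently been matched. A product state is a pair (one from each), accepting exactly when both do.
9 states suffice.
        p   q  
>  s0   s1  s2 
   s1   s3  s2 
   s2   s1  s4 
   s3   s3  s5 
   s4   s1  s6 
   s5   s3  s7 
   s6   s1  s6 
   s7   s3  s8 
 * s8   s3  s8 
(> = start, * = accepting)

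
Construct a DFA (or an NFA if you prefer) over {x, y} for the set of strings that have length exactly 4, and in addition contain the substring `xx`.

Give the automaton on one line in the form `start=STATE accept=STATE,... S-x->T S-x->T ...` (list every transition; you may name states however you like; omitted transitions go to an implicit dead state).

start=S0 accept=S9 S0-x->S1 S0-y->S2 S1-x->S3 S1-y->S4 S2-x->S5 S2-y->S4 S3-x->S6 S3-y->S6 S4-x->S7 S4-y->S8 S5-x->S6 S5-y->S8 S6-x->S9 S6-y->S9 S7-x->S9 S7-y->S10 S8-x->S11 S8-y->S10 S9-x->S12 S9-y->S12 S10-x->S13 S10-y->S14 S11-x->S12 S11-y->S14 S12-x->S12 S12-y->S12 S13-x->S12 S13-y->S14 S14-x->S13 S14-y->S14

Run two small machines in parallel and take their product. One (6 states) tracks the input length, saturating at 5; the other (3 states) tracks whether and how much of `xx` has been seen. Each combined state is a pair, one component from each; accept when both components accept.
With 15 states:
          x    y  
>  S0     S1   S2 
   S1     S3   S4 
   S2     S5   S4 
   S3     S6   S6 
   S4     S7   S8 
   S5     S6   S8 
   S6     S9   S9 
   S7     S9  S10 
   S8    S11  S10 
 * S9    S12  S12 
   S10   S13  S14 
   S11   S12  S14 
   S12   S12  S12 
   S13   S12  S14 
   S14   S13  S14 
(> = start, * = accepting)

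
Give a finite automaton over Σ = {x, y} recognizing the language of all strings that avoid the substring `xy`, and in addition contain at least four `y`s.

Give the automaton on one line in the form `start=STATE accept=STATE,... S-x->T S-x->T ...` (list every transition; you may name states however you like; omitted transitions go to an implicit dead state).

Build one automaton per condition and run them in lockstep. The first has 3 states tracking partial matches of the forbidden pattern `xy`; the second has 6 states tracking the count of `y`s, saturating at 5. A product state is a pair (one from each), accepting exactly when both do. After merging equivalent states the machine shrinks.
A 7-state machine:
        x   y  
>  q0   q1  q2 
   q1   q1  q1 
   q2   q1  q3 
   q3   q1  q4 
   q4   q1  q5 
 * q5   q6  q5 
 * q6   q6  q1 
(> = start, * = accepting)

start=q0 accept=q5,q6 q0-x->q1 q0-y->q2 q1-x->q1 q1-y->q1 q2-x->q1 q2-y->q3 q3-x->q1 q3-y->q4 q4-x->q1 q4-y->q5 q5-x->q6 q5-y->q5 q6-x->q6 q6-y->q1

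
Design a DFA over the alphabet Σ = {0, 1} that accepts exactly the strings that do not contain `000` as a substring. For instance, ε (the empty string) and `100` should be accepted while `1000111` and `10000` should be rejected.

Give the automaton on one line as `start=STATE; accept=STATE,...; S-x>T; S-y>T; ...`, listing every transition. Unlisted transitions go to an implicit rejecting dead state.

Track partial matches of the forbidden pattern `000`. State S3 is a dead state reached once `000` has occurred; every other state accepts. S0 means no part of `000` is currently matched.
With 4 states:
        0   1  
>* S0   S1  S0 
 * S1   S2  S0 
 * S2   S3  S0 
   S3   S3  S3 
(> = start, * = accepting)

start=S0; accept=S0,S1,S2; S0-0>S1; S0-1>S0; S1-0>S2; S1-1>S0; S2-0>S3; S2-1>S0; S3-0>S3; S3-1>S3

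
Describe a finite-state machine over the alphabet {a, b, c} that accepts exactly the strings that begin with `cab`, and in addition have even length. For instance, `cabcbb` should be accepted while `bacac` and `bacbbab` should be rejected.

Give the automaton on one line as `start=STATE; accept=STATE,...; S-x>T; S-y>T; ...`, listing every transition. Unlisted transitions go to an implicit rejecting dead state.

start=S0; accept=S6; S0-a>S1; S0-b>S1; S0-c>S2; S1-a>S3; S1-b>S3; S1-c>S3; S2-a>S4; S2-b>S3; S2-c>S3; S3-a>S1; S3-b>S1; S3-c>S1; S4-a>S1; S4-b>S5; S4-c>S1; S5-a>S6; S5-b>S6; S5-c>S6; S6-a>S5; S6-b>S5; S6-c>S5

Run two small machines in parallel and take their product. The first has 5 states tracking whether the input so far still matches the prefix `cab`; the second has 2 states tracking the input length modulo 2. A product state is a pair (one from each), accepting exactly when both do.
With 7 states:
        a   b   c  
>  S0   S1  S1  S2 
   S1   S3  S3  S3 
   S2   S4  S3  S3 
   S3   S1  S1  S1 
   S4   S1  S5  S1 
   S5   S6  S6  S6 
 * S6   S5  S5  S5 
(> = start, * = accepting)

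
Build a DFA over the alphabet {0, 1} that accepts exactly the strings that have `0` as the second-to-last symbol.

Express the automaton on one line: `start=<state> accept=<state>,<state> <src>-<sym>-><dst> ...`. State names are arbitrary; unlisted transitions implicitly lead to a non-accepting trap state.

start=q0 accept=q3,q4 q0-0->q1 q0-1->q2 q1-0->q3 q1-1->q4 q2-0->q5 q2-1->q6 q3-0->q3 q3-1->q4 q4-0->q5 q4-1->q6 q5-0->q3 q5-1->q4 q6-0->q5 q6-1->q6

Because acceptance depends on a position counted from the end, the machine has to buffer the most recent 2 symbols. Make each state the string of the last up-to-2 symbols read; on input `x` shift the window left and append `x`. Accept when the buffered window has length 2 and begins with `0`.
A 7-state machine:
        0   1  
>  q0   q1  q2 
   q1   q3  q4 
   q2   q5  q6 
 * q3   q3  q4 
 * q4   q5  q6 
   q5   q3  q4 
   q6   q5  q6 
(> = start, * = accepting)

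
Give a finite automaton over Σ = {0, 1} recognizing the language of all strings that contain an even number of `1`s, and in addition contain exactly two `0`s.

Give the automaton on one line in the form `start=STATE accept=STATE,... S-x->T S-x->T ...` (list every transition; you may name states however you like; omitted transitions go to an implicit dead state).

start=S0 accept=S3 S0-0->S1 S0-1->S2 S1-0->S3 S1-1->S4 S2-0->S4 S2-1->S0 S3-0->S5 S3-1->S6 S4-0->S6 S4-1->S1 S5-0->S5 S5-1->S5 S6-0->S5 S6-1->S3

Handle the two conditions separately and then intersect. The first has 2 states tracking the count of `1`s modulo 2; the second has 4 states tracking the count of `0`s, saturating at 3. A product state is a pair (one from each), accepting exactly when both do. Minimizing collapses redundant product states.
        0   1  
>  S0   S1  S2 
   S1   S3  S4 
   S2   S4  S0 
 * S3   S5  S6 
   S4   S6  S1 
   S5   S5  S5 
   S6   S5  S3 
(> = start, * = accepting)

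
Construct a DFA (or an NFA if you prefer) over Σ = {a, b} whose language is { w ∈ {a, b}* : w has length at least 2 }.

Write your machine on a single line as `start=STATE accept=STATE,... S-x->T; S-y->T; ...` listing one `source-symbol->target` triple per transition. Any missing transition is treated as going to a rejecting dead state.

Count input length up to 3: every symbol moves from q0 toward q3, which means 'more than 2' and absorbs. Accept from {q2, q3}.
        a   b  
>  q0   q1  q1 
   q1   q2  q2 
 * q2   q3  q3 
 * q3   q3  q3 
(> = start, * = accepting)

start=q0; accept=q2,q3; q0-a->q1; q0-b->q1; q1-a->q2; q1-b->q2; q2-a->q3; q2-b->q3; q3-a->q3; q3-b->q3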